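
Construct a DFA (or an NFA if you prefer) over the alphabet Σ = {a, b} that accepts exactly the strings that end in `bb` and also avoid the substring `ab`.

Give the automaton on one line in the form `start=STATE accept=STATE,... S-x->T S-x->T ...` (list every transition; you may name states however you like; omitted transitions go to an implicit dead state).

start=q0 accept=q3 q0-a->q1 q0-b->q2 q1-a->q1 q1-b->q1 q2-a->q1 q2-b->q3 q3-a->q1 q3-b->q3

Run two small machines in parallel and take their product. One (3 states) tracks how much of the suffix `bb` has currently been matched; the other (3 states) tracks partial matches of the forbidden pattern `ab`. Each combined state is a pair, one component from each; accept when both components accept. After merging equivalent states the machine shrinks.
A 4-state machine:
        a   b  
>  q0   q1  q2 
   q1   q1  q1 
   q2   q1  q3 
 * q3   q1  q3 
(> = start, * = accepting)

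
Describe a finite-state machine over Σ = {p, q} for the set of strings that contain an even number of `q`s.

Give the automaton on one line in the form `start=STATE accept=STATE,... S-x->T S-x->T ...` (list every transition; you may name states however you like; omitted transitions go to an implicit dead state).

start=S0 accept=S0 S0-p->S0 S0-q->S1 S1-p->S1 S1-q->S0

The only thing that matters is how many `q`s have appeared, reduced mod 2. Use one state per residue: S0 for 0, …, S1 for 1. Reading `q` moves to the next residue; anything else stays put. S0 is accepting.
        p   q  
>* S0   S0  S1 
   S1   S1  S0 
(> = start, * = accepting)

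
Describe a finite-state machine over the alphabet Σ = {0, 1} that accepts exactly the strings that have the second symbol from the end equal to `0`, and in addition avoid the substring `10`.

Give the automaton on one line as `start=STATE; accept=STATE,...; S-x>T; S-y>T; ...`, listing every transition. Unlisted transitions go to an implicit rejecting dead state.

Handle the two conditions separately and then intersect. The first has 7 states tracking the last 2 symbols read; the second has 3 states tracking partial matches of the forbidden pattern `10`. A product state is a pair (one from each), accepting exactly when both do.
With 10 states:
        0   1  
>  q0   q1  q2 
   q1   q3  q4 
   q2   q5  q6 
 * q3   q3  q4 
 * q4   q5  q6 
   q5   q7  q8 
   q6   q5  q6 
   q7   q7  q8 
   q8   q5  q9 
   q9   q5  q9 
(> = start, * = accepting)

start=q0; accept=q3,q4; q0-0>q1; q0-1>q2; q1-0>q3; q1-1>q4; q2-0>q5; q2-1>q6; q3-0>q3; q3-1>q4; q4-0>q5; q4-1>q6; q5-0>q7; q5-1>q8; q6-0>q5; q6-1>q6; q7-0>q7; q7-1>q8; q8-0>q5; q8-1>q9; q9-0>q5; q9-1>q9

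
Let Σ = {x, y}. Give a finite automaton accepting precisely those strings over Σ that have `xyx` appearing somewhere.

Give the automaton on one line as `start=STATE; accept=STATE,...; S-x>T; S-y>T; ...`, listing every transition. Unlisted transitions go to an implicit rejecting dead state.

start=s0; accept=s3; s0-x>s1; s0-y>s0; s1-x>s1; s1-y>s2; s2-x>s3; s2-y>s0; s3-x>s3; s3-y>s3

States s0..s2 record the length of the longest prefix of `xyx` that matches the current input suffix. Reaching s3 means `xyx` has been seen, and we stay there forever. Accept from s3.
A 4-state machine:
        x   y  
>  s0   s1  s0 
   s1   s1  s2 
   s2   s3  s0 
 * s3   s3  s3 
(> = start, * = accepting)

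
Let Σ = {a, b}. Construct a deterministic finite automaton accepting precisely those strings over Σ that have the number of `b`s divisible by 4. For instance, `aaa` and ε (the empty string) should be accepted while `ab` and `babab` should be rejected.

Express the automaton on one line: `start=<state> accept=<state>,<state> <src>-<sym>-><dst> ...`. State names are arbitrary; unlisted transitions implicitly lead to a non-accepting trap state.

The only thing that matters is how many `b`s have appeared, reduced mod 4. Use one state per residue: S0 for 0, …, S3 for 3. Reading `b` moves to the next residue; anything else stays put. S0 is accepting.
With 4 states:
        a   b  
>* S0   S0  S1 
   S1   S1  S2 
   S2   S2  S3 
   S3   S3  S0 
(> = start, * = accepting)

start=S0 accept=S0 S0-a->S0 S0-b->S1 S1-a->S1 S1-b->S2 S2-a->S2 S2-b->S3 S3-a->S3 S3-b->S0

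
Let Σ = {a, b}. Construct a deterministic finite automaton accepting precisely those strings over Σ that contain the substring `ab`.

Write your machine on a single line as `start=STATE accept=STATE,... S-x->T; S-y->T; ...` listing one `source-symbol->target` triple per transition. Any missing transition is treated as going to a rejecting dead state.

Track how much of `ab` has been matched so far: state S0 is no progress, S2 is the absorbing accept state reached once `ab` has occurred. Intermediate states record partial matches; on a mismatch, fall back to the longest reusable overlap.
With 3 states:
        a   b  
>  S0   S1  S0 
   S1   S1  S2 
 * S2   S2  S2 
(> = start, * = accepting)

start=S0; accept=S2; S0-a->S1; S0-b->S0; S1-a->S1; S1-b->S2; S2-a->S2; S2-b->S2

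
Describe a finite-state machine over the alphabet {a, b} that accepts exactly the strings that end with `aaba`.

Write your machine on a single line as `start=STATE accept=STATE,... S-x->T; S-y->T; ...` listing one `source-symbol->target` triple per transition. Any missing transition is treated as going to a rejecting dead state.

Remember how much of `aaba` the current input suffix matches. State q0 means no match yet; q1 means the last symbol is `a`; q2 means the last 2 symbols are `aa`; q3 means the last 3 symbols are `aab`; q4 means the last 4 symbols are `aaba`. Only q4 accepts. On a mismatch, fall back to the longest proper suffix that is still a prefix of `aaba`.
5 states suffice.
        a   b  
>  q0   q1  q0 
   q1   q2  q0 
   q2   q2  q3 
   q3   q4  q0 
 * q4   q2  q0 
(> = start, * = accepting)

start=q0; accept=q4; q0-a->q1; q0-b->q0; q1-a->q2; q1-b->q0; q2-a->q2; q2-b->q3; q3-a->q4; q3-b->q0; q4-a->q2; q4-b->q0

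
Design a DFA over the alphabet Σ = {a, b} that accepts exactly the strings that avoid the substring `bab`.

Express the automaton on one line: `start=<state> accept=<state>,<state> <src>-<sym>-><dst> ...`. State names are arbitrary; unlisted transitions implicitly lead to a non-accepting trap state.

start=q0 accept=q0,q1,q2 q0-a->q0 q0-b->q1 q1-a->q2 q1-b->q1 q2-a->q0 q2-b->q3 q3-a->q3 q3-b->q3

This is the complement of 'contains `bab`'. Use the same substring-matching states — q0 through q3 holding how much of `bab` has just been matched — but flip the accepting set: everything except the trap q3 accepts.
4 states suffice.
        a   b  
>* q0   q0  q1 
 * q1   q2  q1 
 * q2   q0  q3 
   q3   q3  q3 
(> = start, * = accepting)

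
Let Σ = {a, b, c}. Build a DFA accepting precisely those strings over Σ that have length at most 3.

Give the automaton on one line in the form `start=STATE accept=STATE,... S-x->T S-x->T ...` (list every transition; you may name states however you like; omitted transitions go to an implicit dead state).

Count input length up to 4: every symbol moves from S0 toward S4, which means 'more than 3' and absorbs. Accept from {S0, S1, S2, S3}.
5 states suffice.
        a   b   c  
>* S0   S1  S1  S1 
 * S1   S2  S2  S2 
 * S2   S3  S3  S3 
 * S3   S4  S4  S4 
   S4   S4  S4  S4 
(> = start, * = accepting)

start=S0 accept=S0,S1,S2,S3 S0-a->S1 S0-b->S1 S0-c->S1 S1-a->S2 S1-b->S2 S1-c->S2 S2-a->S3 S2-b->S3 S2-c->S3 S3-a->S4 S3-b->S4 S3-c->S4 S4-a->S4 S4-b->S4 S4-c->S4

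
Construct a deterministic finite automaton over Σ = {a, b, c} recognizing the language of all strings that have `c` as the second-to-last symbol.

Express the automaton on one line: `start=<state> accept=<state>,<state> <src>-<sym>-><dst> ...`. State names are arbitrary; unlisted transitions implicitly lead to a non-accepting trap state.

Because acceptance depends on a position counted from the end, the machine has to buffer the most recent 2 symbols. Make each state the string of the last up-to-2 symbols read; on input `x` shift the window left and append `x`. Accept when the buffered window has length 2 and begins with `c`.
          a    b    c  
>  s0     s1   s2   s3 
   s1     s4   s5   s6 
   s2     s7   s8   s9 
   s3    s10  s11  s12 
   s4     s4   s5   s6 
   s5     s7   s8   s9 
   s6    s10  s11  s12 
   s7     s4   s5   s6 
   s8     s7   s8   s9 
   s9    s10  s11  s12 
 * s10    s4   s5   s6 
 * s11    s7   s8   s9 
 * s12   s10  s11  s12 
(> = start, * = accepting)

start=s0 accept=s10,s11,s12 s0-a->s1 s0-b->s2 s0-c->s3 s1-a->s4 s1-b->s5 s1-c->s6 s2-a->s7 s2-b->s8 s2-c->s9 s3-a->s10 s3-b->s11 s3-c->s12 s4-a->s4 s4-b->s5 s4-c->s6 s5-a->s7 s5-b->s8 s5-c->s9 s6-a->s10 s6-b->s11 s6-c->s12 s7-a->s4 s7-b->s5 s7-c->s6 s8-a->s7 s8-b->s8 s8-c->s9 s9-a->s10 s9-b->s11 s9-c->s12 s10-a->s4 s10-b->s5 s10-c->s6 s11-a->s7 s11-b->s8 s11-c->s9 s12-a->s10 s12-b->s11 s12-c->s12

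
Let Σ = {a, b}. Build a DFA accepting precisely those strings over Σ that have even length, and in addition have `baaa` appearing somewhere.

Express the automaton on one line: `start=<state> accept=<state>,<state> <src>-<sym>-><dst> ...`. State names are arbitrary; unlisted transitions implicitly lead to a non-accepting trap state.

Run two small machines in parallel and take their product. One (2 states) tracks the input length modulo 2; the other (5 states) tracks whether and how much of `baaa` has been seen. Each combined state is a pair, one component from each; accept when both components accept.
10 states suffice.
        a   b  
>  q0   q1  q2 
   q1   q0  q3 
   q2   q4  q3 
   q3   q5  q2 
   q4   q6  q2 
   q5   q7  q3 
   q6   q8  q3 
   q7   q9  q2 
 * q8   q9  q9 
   q9   q8  q8 
(> = start, * = accepting)

start=q0 accept=q8 q0-a->q1 q0-b->q2 q1-a->q0 q1-b->q3 q2-a->q4 q2-b->q3 q3-a->q5 q3-b->q2 q4-a->q6 q4-b->q2 q5-a->q7 q5-b->q3 q6-a->q8 q6-b->q3 q7-a->q9 q7-b->q2 q8-a->q9 q8-b->q9 q9-a->q8 q9-b->q8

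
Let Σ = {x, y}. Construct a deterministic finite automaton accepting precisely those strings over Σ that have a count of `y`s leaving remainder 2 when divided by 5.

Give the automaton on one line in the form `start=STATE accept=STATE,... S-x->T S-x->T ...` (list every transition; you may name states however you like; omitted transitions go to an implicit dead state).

start=q0 accept=q2 q0-x->q0 q0-y->q1 q1-x->q1 q1-y->q2 q2-x->q2 q2-y->q3 q3-x->q3 q3-y->q4 q4-x->q4 q4-y->q0

Keep the running count of `y`s modulo 5: each `y` advances along the cycle q0 → q1 → q2 → q3 → q4 → q0 while other symbols loop. Accept at q2.
A 5-state machine:
        x   y  
>  q0   q0  q1 
   q1   q1  q2 
 * q2   q2  q3 
   q3   q3  q4 
   q4   q4  q0 
(> = start, * = accepting)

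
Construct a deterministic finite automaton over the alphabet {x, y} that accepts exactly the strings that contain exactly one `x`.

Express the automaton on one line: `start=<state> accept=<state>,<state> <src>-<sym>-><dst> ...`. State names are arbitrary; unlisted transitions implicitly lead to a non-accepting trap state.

Count `x`s, saturating at 2: state s0 means no `x` yet, s1 means one `x` seen, s2 means more than one. Each `x` increments (capped at s2); other symbols loop. Accept from {s1}.
3 states suffice.
        x   y  
>  s0   s1  s0 
 * s1   s2  s1 
   s2   s2  s2 
(> = start, * = accepting)

start=s0 accept=s1 s0-x->s1 s0-y->s0 s1-x->s2 s1-y->s1 s2-x->s2 s2-y->s2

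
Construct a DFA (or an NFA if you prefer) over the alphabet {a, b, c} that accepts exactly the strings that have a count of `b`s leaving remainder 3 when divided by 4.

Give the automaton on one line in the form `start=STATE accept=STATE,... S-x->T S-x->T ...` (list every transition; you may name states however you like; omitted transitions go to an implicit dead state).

The only thing that matters is how many `b`s have appeared, reduced mod 4. Use one state per residue: S0 for 0, …, S3 for 3. Reading `b` moves to the next residue; anything else stays put. S3 is accepting.
4 states suffice.
        a   b   c  
>  S0   S0  S1  S0 
   S1   S1  S2  S1 
   S2   S2  S3  S2 
 * S3   S3  S0  S3 
(> = start, * = accepting)

start=S0 accept=S3 S0-a->S0 S0-b->S1 S0-c->S0 S1-a->S1 S1-b->S2 S1-c->S1 S2-a->S2 S2-b->S3 S2-c->S2 S3-a->S3 S3-b->S0 S3-c->S3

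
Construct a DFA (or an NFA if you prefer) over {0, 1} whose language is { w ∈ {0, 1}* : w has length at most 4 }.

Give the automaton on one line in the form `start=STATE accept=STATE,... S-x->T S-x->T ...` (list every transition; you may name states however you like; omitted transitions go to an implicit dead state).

start=q0 accept=q0,q1,q2,q3,q4 q0-0->q1 q0-1->q1 q1-0->q2 q1-1->q2 q2-0->q3 q2-1->q3 q3-0->q4 q3-1->q4 q4-0->q5 q4-1->q5 q5-0->q5 q5-1->q5

We only need to distinguish lengths 0, 1, …, 4, and '>4'. Chain q0 → q1 → q2 → q3 → q4 → q5 on every symbol, with q5 looping. Accepting states: {q0, q1, q2, q3, q4}.
A 6-state machine:
        0   1  
>* q0   q1  q1 
 * q1   q2  q2 
 * q2   q3  q3 
 * q3   q4  q4 
 * q4   q5  q5 
   q5   q5  q5 
(> = start, * = accepting)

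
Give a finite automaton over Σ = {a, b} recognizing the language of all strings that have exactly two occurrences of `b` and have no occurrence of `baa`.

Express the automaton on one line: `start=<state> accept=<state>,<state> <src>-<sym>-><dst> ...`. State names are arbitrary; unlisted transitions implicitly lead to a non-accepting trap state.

start=q0 accept=q3,q5 q0-a->q0 q0-b->q1 q1-a->q2 q1-b->q3 q2-a->q4 q2-b->q3 q3-a->q5 q3-b->q4 q4-a->q4 q4-b->q4 q5-a->q4 q5-b->q4

Handle the two conditions separately and then intersect. One (4 states) tracks the count of `b`s, saturating at 3; the other (4 states) tracks partial matches of the forbidden pattern `baa`. Each combined state is a pair, one component from each; accept when both components accept. Minimizing collapses redundant product states.
6 states suffice.
        a   b  
>  q0   q0  q1 
   q1   q2  q3 
   q2   q4  q3 
 * q3   q5  q4 
   q4   q4  q4 
 * q5   q4  q4 
(> = start, * = accepting)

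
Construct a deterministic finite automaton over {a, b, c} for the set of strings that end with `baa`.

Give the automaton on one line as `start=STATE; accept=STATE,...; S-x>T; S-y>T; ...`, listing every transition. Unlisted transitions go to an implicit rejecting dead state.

start=q0; accept=q3; q0-a>q0; q0-b>q1; q0-c>q0; q1-a>q2; q1-b>q1; q1-c>q0; q2-a>q3; q2-b>q1; q2-c>q0; q3-a>q0; q3-b>q1; q3-c>q0

Remember how much of `baa` the current input suffix matches. State q0 means no match yet; q1 means the last symbol is `b`; q2 means the last 2 symbols are `ba`; q3 means the last 3 symbols are `baa`. Only q3 accepts. On a mismatch, fall back to the longest proper suffix that is still a prefix of `baa`.
A 4-state machine:
        a   b   c  
>  q0   q0  q1  q0 
   q1   q2  q1  q0 
   q2   q3  q1  q0 
 * q3   q0  q1  q0 
(> = start, * = accepting)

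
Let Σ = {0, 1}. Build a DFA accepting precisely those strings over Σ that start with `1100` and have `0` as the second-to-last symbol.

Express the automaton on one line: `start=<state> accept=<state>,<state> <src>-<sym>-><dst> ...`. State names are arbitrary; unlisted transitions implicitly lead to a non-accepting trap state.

start=S0 accept=S9,S10 S0-0->S1 S0-1->S2 S1-0->S3 S1-1->S4 S2-0->S5 S2-1->S6 S3-0->S3 S3-1->S4 S4-0->S5 S4-1->S7 S5-0->S3 S5-1->S4 S6-0->S8 S6-1->S7 S7-0->S5 S7-1->S7 S8-0->S9 S8-1->S4 S9-0->S9 S9-1->S10 S10-0->S11 S10-1->S12 S11-0->S9 S11-1->S10 S12-0->S11 S12-1->S12

Handle the two conditions separately and then intersect. One (6 states) tracks whether the input so far still matches the prefix `1100`; the other (7 states) tracks the last 2 symbols read. Each combined state is a pair, one component from each; accept when both components accept.
A 13-state machine:
          0    1  
>  S0     S1   S2 
   S1     S3   S4 
   S2     S5   S6 
   S3     S3   S4 
   S4     S5   S7 
   S5     S3   S4 
   S6     S8   S7 
   S7     S5   S7 
   S8     S9   S4 
 * S9     S9  S10 
 * S10   S11  S12 
   S11    S9  S10 
   S12   S11  S12 
(> = start, * = accepting)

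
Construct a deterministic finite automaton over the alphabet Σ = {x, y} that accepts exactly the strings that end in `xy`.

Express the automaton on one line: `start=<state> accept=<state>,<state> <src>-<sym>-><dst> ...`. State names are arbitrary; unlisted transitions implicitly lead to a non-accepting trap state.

Remember how much of `xy` the current input suffix matches. State A means no match yet; B means the last symbol is `x`; C means the last 2 symbols are `xy`. Only C accepts. On a mismatch, fall back to the longest proper suffix that is still a prefix of `xy`.
With 3 states:
       x  y 
>  A   B  A 
   B   B  C 
 * C   B  A 
(> = start, * = accepting)

start=A accept=C A-x->B A-y->A B-x->B B-y->C C-x->B C-y->A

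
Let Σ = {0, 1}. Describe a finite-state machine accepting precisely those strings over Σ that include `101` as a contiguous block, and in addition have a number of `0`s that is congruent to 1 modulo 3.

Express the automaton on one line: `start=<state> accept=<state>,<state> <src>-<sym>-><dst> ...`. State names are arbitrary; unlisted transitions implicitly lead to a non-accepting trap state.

start=A accept=I A-0->B A-1->C B-0->D B-1->E C-0->F C-1->C D-0->A D-1->G E-0->H E-1->E F-0->D F-1->I G-0->J G-1->G H-0->A H-1->K I-0->K I-1->I J-0->B J-1->L K-0->L K-1->K L-0->I L-1->L

Build one automaton per condition and run them in lockstep. One (4 states) tracks whether and how much of `101` has been seen; the other (3 states) tracks the count of `0`s modulo 3. Each combined state is a pair, one component from each; accept when both components accept.
With 12 states:
       0  1 
>  A   B  C 
   B   D  E 
   C   F  C 
   D   A  G 
   E   H  E 
   F   D  I 
   G   J  G 
   H   A  K 
 * I   K  I 
   J   B  L 
   K   L  K 
   L   I  L 
(> = start, * = accepting)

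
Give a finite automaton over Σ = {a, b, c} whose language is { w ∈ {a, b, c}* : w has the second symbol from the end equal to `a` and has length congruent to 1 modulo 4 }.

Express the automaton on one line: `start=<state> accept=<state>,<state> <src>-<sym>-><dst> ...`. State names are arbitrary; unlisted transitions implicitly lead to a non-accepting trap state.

start=q0 accept=q5 q0-a->q1 q0-b->q1 q0-c->q1 q1-a->q2 q1-b->q2 q1-c->q2 q2-a->q3 q2-b->q3 q2-c->q3 q3-a->q4 q3-b->q0 q3-c->q0 q4-a->q5 q4-b->q5 q4-c->q5 q5-a->q2 q5-b->q2 q5-c->q2

Handle the two conditions separately and then intersect. The first has 13 states tracking the last 2 symbols read; the second has 4 states tracking the input length modulo 4. A product state is a pair (one from each), accepting exactly when both do. Equivalent product states are then merged.
A 6-state machine:
        a   b   c  
>  q0   q1  q1  q1 
   q1   q2  q2  q2 
   q2   q3  q3  q3 
   q3   q4  q0  q0 
   q4   q5  q5  q5 
 * q5   q2  q2  q2 
(> = start, * = accepting)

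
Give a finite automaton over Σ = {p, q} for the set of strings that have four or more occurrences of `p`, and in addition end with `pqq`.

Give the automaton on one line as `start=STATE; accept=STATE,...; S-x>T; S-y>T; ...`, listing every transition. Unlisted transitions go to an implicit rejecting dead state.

Handle the two conditions separately and then intersect. The first has 6 states tracking the count of `p`s, saturating at 5; the second has 4 states tracking how much of the suffix `pqq` has currently been matched. A product state is a pair (one from each), accepting exactly when both do. After merging equivalent states the machine shrinks.
A 7-state machine:
        p   q  
>  S0   S1  S0 
   S1   S2  S1 
   S2   S3  S2 
   S3   S4  S3 
   S4   S4  S5 
   S5   S4  S6 
 * S6   S4  S3 
(> = start, * = accepting)

start=S0; accept=S6; S0-p>S1; S0-q>S0; S1-p>S2; S1-q>S1; S2-p>S3; S2-q>S2; S3-p>S4; S3-q>S3; S4-p>S4; S4-q>S5; S5-p>S4; S5-q>S6; S6-p>S4; S6-q>S3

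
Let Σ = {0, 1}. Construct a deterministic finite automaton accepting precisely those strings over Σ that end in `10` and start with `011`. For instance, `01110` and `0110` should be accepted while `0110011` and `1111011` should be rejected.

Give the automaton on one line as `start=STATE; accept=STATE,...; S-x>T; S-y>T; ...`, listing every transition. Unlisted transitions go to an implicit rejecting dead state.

start=S0; accept=S7; S0-0>S1; S0-1>S2; S1-0>S3; S1-1>S4; S2-0>S5; S2-1>S2; S3-0>S3; S3-1>S2; S4-0>S5; S4-1>S6; S5-0>S3; S5-1>S2; S6-0>S7; S6-1>S6; S7-0>S8; S7-1>S6; S8-0>S8; S8-1>S6

Build one automaton per condition and run them in lockstep. One (3 states) tracks how much of the suffix `10` has currently been matched; the other (5 states) tracks whether the input so far still matches the prefix `011`. Each combined state is a pair, one component from each; accept when both components accept.
        0   1  
>  S0   S1  S2 
   S1   S3  S4 
   S2   S5  S2 
   S3   S3  S2 
   S4   S5  S6 
   S5   S3  S2 
   S6   S7  S6 
 * S7   S8  S6 
   S8   S8  S6 
(> = start, * = accepting)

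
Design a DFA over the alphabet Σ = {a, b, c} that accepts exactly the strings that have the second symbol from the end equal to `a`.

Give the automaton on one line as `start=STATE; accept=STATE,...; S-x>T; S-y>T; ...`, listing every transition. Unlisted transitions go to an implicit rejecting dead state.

start=q0; accept=q4,q5,q6; q0-a>q1; q0-b>q2; q0-c>q3; q1-a>q4; q1-b>q5; q1-c>q6; q2-a>q7; q2-b>q8; q2-c>q9; q3-a>q10; q3-b>q11; q3-c>q12; q4-a>q4; q4-b>q5; q4-c>q6; q5-a>q7; q5-b>q8; q5-c>q9; q6-a>q10; q6-b>q11; q6-c>q12; q7-a>q4; q7-b>q5; q7-c>q6; q8-a>q7; q8-b>q8; q8-c>q9; q9-a>q10; q9-b>q11; q9-c>q12; q10-a>q4; q10-b>q5; q10-c>q6; q11-a>q7; q11-b>q8; q11-c>q9; q12-a>q10; q12-b>q11; q12-c>q12

Because acceptance depends on a position counted from the end, the machine has to buffer the most recent 2 symbols. Make each state the string of the last up-to-2 symbols read; on input `x` shift the window left and append `x`. Accept when the buffered window has length 2 and begins with `a`.
          a    b    c  
>  q0     q1   q2   q3 
   q1     q4   q5   q6 
   q2     q7   q8   q9 
   q3    q10  q11  q12 
 * q4     q4   q5   q6 
 * q5     q7   q8   q9 
 * q6    q10  q11  q12 
   q7     q4   q5   q6 
   q8     q7   q8   q9 
   q9    q10  q11  q12 
   q10    q4   q5   q6 
   q11    q7   q8   q9 
   q12   q10  q11  q12 
(> = start, * = accepting)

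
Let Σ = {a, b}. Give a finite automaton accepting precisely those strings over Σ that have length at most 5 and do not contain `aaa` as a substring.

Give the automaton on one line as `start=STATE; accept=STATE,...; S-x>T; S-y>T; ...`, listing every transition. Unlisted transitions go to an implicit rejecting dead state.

Run two small machines in parallel and take their product. One (7 states) tracks the input length, saturating at 6; the other (4 states) tracks partial matches of the forbidden pattern `aaa`. Each combined state is a pair, one component from each; accept when both components accept.
22 states suffice.
          a    b  
>* q0     q1   q2 
 * q1     q3   q4 
 * q2     q5   q4 
 * q3     q6   q7 
 * q4     q8   q7 
 * q5     q9   q7 
   q6    q10  q10 
 * q7    q11  q12 
 * q8    q13  q12 
 * q9    q10  q12 
   q10   q14  q14 
 * q11   q15  q16 
 * q12   q17  q16 
 * q13   q14  q16 
   q14   q18  q18 
 * q15   q18  q19 
 * q16   q20  q19 
 * q17   q21  q19 
   q18   q18  q18 
   q19   q20  q19 
   q20   q21  q19 
   q21   q18  q19 
(> = start, * = accepting)

start=q0; accept=q0,q1,q2,q3,q4,q5,q7,q8,q9,q11,q12,q13,q15,q16,q17; q0-a>q1; q0-b>q2; q1-a>q3; q1-b>q4; q2-a>q5; q2-b>q4; q3-a>q6; q3-b>q7; q4-a>q8; q4-b>q7; q5-a>q9; q5-b>q7; q6-a>q10; q6-b>q10; q7-a>q11; q7-b>q12; q8-a>q13; q8-b>q12; q9-a>q10; q9-b>q12; q10-a>q14; q10-b>q14; q11-a>q15; q11-b>q16; q12-a>q17; q12-b>q16; q13-a>q14; q13-b>q16; q14-a>q18; q14-b>q18; q15-a>q18; q15-b>q19; q16-a>q20; q16-b>q19; q17-a>q21; q17-b>q19; q18-a>q18; q18-b>q18; q19-a>q20; q19-b>q19; q20-a>q21; q20-b>q19; q21-a>q18; q21-b>q19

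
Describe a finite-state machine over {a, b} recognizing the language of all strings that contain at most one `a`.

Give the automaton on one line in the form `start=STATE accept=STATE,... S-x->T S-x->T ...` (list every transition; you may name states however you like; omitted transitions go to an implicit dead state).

Only the number of `a`s matters, and only up to 2. Make a chain s0 → s1 → s2 advanced by each `a` (with s2 absorbing); every other symbol self-loops. The accepting set is {s0, s1}.
        a   b  
>* s0   s1  s0 
 * s1   s2  s1 
   s2   s2  s2 
(> = start, * = accepting)

start=s0 accept=s0,s1 s0-a->s1 s0-b->s0 s1-a->s2 s1-b->s1 s2-a->s2 s2-b->s2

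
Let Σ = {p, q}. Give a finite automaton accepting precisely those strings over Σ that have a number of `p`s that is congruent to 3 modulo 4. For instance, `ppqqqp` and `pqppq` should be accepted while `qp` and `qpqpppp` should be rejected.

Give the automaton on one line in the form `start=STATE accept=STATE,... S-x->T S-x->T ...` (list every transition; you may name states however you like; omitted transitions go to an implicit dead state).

The only thing that matters is how many `p`s have appeared, reduced mod 4. Use one state per residue: S0 for 0, …, S3 for 3. Reading `p` moves to the next residue; anything else stays put. S3 is accepting.
A 4-state machine:
        p   q  
>  S0   S1  S0 
   S1   S2  S1 
   S2   S3  S2 
 * S3   S0  S3 
(> = start, * = accepting)

start=S0 accept=S3 S0-p->S1 S0-q->S0 S1-p->S2 S1-q->S1 S2-p->S3 S2-q->S2 S3-p->S0 S3-q->S3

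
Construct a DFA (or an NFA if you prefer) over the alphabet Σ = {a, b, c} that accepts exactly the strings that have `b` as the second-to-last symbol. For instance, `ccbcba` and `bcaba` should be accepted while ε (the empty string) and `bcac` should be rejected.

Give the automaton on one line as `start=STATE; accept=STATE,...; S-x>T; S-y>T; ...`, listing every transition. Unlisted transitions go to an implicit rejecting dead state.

start=s0; accept=s7,s8,s9; s0-a>s1; s0-b>s2; s0-c>s3; s1-a>s4; s1-b>s5; s1-c>s6; s2-a>s7; s2-b>s8; s2-c>s9; s3-a>s10; s3-b>s11; s3-c>s12; s4-a>s4; s4-b>s5; s4-c>s6; s5-a>s7; s5-b>s8; s5-c>s9; s6-a>s10; s6-b>s11; s6-c>s12; s7-a>s4; s7-b>s5; s7-c>s6; s8-a>s7; s8-b>s8; s8-c>s9; s9-a>s10; s9-b>s11; s9-c>s12; s10-a>s4; s10-b>s5; s10-c>s6; s11-a>s7; s11-b>s8; s11-c>s9; s12-a>s10; s12-b>s11; s12-c>s12

A DFA must remember the last 2 symbols (since which symbol is second-to-last isn't known until the input ends). Use one state per possible window of the last ≤2 symbols; accept from those whose window starts with `b`.
13 states suffice.
          a    b    c  
>  s0     s1   s2   s3 
   s1     s4   s5   s6 
   s2     s7   s8   s9 
   s3    s10  s11  s12 
   s4     s4   s5   s6 
   s5     s7   s8   s9 
   s6    s10  s11  s12 
 * s7     s4   s5   s6 
 * s8     s7   s8   s9 
 * s9    s10  s11  s12 
   s10    s4   s5   s6 
   s11    s7   s8   s9 
   s12   s10  s11  s12 
(> = start, * = accepting)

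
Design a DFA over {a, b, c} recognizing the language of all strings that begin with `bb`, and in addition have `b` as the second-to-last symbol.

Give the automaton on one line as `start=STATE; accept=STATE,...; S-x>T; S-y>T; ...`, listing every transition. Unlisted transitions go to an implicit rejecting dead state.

start=s0; accept=s3,s4; s0-a>s1; s0-b>s2; s0-c>s1; s1-a>s1; s1-b>s1; s1-c>s1; s2-a>s1; s2-b>s3; s2-c>s1; s3-a>s4; s3-b>s3; s3-c>s4; s4-a>s5; s4-b>s6; s4-c>s5; s5-a>s5; s5-b>s6; s5-c>s5; s6-a>s4; s6-b>s3; s6-c>s4

Run two small machines in parallel and take their product. The first has 4 states tracking whether the input so far still matches the prefix `bb`; the second has 13 states tracking the last 2 symbols read. A product state is a pair (one from each), accepting exactly when both do. After merging equivalent states the machine shrinks.
        a   b   c  
>  s0   s1  s2  s1 
   s1   s1  s1  s1 
   s2   s1  s3  s1 
 * s3   s4  s3  s4 
 * s4   s5  s6  s5 
   s5   s5  s6  s5 
   s6   s4  s3  s4 
(> = start, * = accepting)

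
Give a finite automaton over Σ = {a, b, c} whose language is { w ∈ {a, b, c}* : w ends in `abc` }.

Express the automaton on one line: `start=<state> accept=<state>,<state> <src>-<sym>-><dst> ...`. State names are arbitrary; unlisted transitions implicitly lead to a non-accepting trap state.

start=q0 accept=q3 q0-a->q1 q0-b->q0 q0-c->q0 q1-a->q1 q1-b->q2 q1-c->q0 q2-a->q1 q2-b->q0 q2-c->q3 q3-a->q1 q3-b->q0 q3-c->q0

Remember how much of `abc` the current input suffix matches. State q0 means no match yet; q1 means the last symbol is `a`; q2 means the last 2 symbols are `ab`; q3 means the last 3 symbols are `abc`. Only q3 accepts. On a mismatch, fall back to the longest proper suffix that is still a prefix of `abc`.
With 4 states:
        a   b   c  
>  q0   q1  q0  q0 
   q1   q1  q2  q0 
   q2   q1  q0  q3 
 * q3   q1  q0  q0 
(> = start, * = accepting)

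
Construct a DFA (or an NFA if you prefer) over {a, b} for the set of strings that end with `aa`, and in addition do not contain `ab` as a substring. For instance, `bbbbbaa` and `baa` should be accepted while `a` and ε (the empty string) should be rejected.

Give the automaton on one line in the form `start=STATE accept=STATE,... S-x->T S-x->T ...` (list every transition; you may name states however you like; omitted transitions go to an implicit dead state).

Handle the two conditions separately and then intersect. One (3 states) tracks how much of the suffix `aa` has currently been matched; the other (3 states) tracks partial matches of the forbidden pattern `ab`. Each combined state is a pair, one component from each; accept when both components accept. Equivalent product states are then merged.
With 4 states:
        a   b  
>  q0   q1  q0 
   q1   q2  q3 
 * q2   q2  q3 
   q3   q3  q3 
(> = start, * = accepting)

start=q0 accept=q2 q0-a->q1 q0-b->q0 q1-a->q2 q1-b->q3 q2-a->q2 q2-b->q3 q3-a->q3 q3-b->q3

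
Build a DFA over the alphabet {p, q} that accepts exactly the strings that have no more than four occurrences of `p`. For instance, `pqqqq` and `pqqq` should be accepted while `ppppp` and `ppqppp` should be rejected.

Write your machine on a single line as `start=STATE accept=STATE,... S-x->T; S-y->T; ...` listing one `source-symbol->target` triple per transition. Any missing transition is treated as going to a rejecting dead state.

start=A; accept=A,B,C,D,E; A-p->B; A-q->A; B-p->C; B-q->B; C-p->D; C-q->C; D-p->E; D-q->D; E-p->F; E-q->E; F-p->F; F-q->F

Only the number of `p`s matters, and only up to 5. Make a chain A → B → C → D → E → F advanced by each `p` (with F absorbing); every other symbol self-loops. The accepting set is {A, B, C, D, E}.
With 6 states:
       p  q 
>* A   B  A 
 * B   C  B 
 * C   D  C 
 * D   E  D 
 * E   F  E 
   F   F  F 
(> = start, * = accepting)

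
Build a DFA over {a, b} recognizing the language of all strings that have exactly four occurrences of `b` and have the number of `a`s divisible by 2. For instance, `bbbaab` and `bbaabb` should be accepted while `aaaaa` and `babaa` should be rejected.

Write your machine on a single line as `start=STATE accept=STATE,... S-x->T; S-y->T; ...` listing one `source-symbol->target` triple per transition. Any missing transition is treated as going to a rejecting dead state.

start=s0; accept=s8; s0-a->s1; s0-b->s2; s1-a->s0; s1-b->s3; s2-a->s3; s2-b->s4; s3-a->s2; s3-b->s5; s4-a->s5; s4-b->s6; s5-a->s4; s5-b->s7; s6-a->s7; s6-b->s8; s7-a->s6; s7-b->s9; s8-a->s9; s8-b->s10; s9-a->s8; s9-b->s10; s10-a->s10; s10-b->s10

Build one automaton per condition and run them in lockstep. One (6 states) tracks the count of `b`s, saturating at 5; the other (2 states) tracks the count of `a`s modulo 2. Each combined state is a pair, one component from each; accept when both components accept. Equivalent product states are then merged.
          a    b  
>  s0     s1   s2 
   s1     s0   s3 
   s2     s3   s4 
   s3     s2   s5 
   s4     s5   s6 
   s5     s4   s7 
   s6     s7   s8 
   s7     s6   s9 
 * s8     s9  s10 
   s9     s8  s10 
   s10   s10  s10 
(> = start, * = accepting)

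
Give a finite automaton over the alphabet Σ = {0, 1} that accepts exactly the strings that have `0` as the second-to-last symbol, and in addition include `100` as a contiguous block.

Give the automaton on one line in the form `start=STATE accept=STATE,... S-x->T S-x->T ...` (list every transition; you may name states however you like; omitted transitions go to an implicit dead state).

start=q0 accept=q3,q4 q0-0->q0 q0-1->q1 q1-0->q2 q1-1->q1 q2-0->q3 q2-1->q1 q3-0->q3 q3-1->q4 q4-0->q5 q4-1->q6 q5-0->q3 q5-1->q4 q6-0->q5 q6-1->q6

Run two small machines in parallel and take their product. The first has 7 states tracking the last 2 symbols read; the second has 4 states tracking whether and how much of `100` has been seen. A product state is a pair (one from each), accepting exactly when both do. After merging equivalent states the machine shrinks.
A 7-state machine:
        0   1  
>  q0   q0  q1 
   q1   q2  q1 
   q2   q3  q1 
 * q3   q3  q4 
 * q4   q5  q6 
   q5   q3  q4 
   q6   q5  q6 
(> = start, * = accepting)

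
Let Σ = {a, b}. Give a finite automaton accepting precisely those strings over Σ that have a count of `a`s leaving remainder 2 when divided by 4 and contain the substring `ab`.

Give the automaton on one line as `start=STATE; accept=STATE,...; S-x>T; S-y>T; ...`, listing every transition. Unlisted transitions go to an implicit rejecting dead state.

Handle the two conditions separately and then intersect. One (4 states) tracks the count of `a`s modulo 4; the other (3 states) tracks whether and how much of `ab` has been seen. Each combined state is a pair, one component from each; accept when both components accept.
A 9-state machine:
        a   b  
>  q0   q1  q0 
   q1   q2  q3 
   q2   q4  q5 
   q3   q5  q3 
   q4   q6  q7 
 * q5   q7  q5 
   q6   q1  q8 
   q7   q8  q7 
   q8   q3  q8 
(> = start, * = accepting)

start=q0; accept=q5; q0-a>q1; q0-b>q0; q1-a>q2; q1-b>q3; q2-a>q4; q2-b>q5; q3-a>q5; q3-b>q3; q4-a>q6; q4-b>q7; q5-a>q7; q5-b>q5; q6-a>q1; q6-b>q8; q7-a>q8; q7-b>q7; q8-a>q3; q8-b>q8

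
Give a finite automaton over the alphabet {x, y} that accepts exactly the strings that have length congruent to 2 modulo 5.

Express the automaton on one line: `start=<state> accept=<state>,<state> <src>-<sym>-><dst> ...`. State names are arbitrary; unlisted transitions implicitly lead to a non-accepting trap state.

Only the length mod 5 matters, so use a 5-cycle: from any state, every input symbol moves to the next state, wrapping E back to A. Mark C accepting.
5 states suffice.
       x  y 
>  A   B  B 
   B   C  C 
 * C   D  D 
   D   E  E 
   E   A  A 
(> = start, * = accepting)

start=A accept=C A-x->B A-y->B B-x->C B-y->C C-x->D C-y->D D-x->E D-y->E E-x->A E-y->A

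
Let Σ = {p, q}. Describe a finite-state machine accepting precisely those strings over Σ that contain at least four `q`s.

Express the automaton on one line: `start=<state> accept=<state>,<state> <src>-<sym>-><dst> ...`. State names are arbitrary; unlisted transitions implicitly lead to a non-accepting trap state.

start=s0 accept=s4,s5 s0-p->s0 s0-q->s1 s1-p->s1 s1-q->s2 s2-p->s2 s2-q->s3 s3-p->s3 s3-q->s4 s4-p->s4 s4-q->s5 s5-p->s5 s5-q->s5

Count `q`s, saturating at 5: states s0 through s4 mean 0 through 4 `q`s seen; s5 means more than 4. Each `q` increments (capped at s5); other symbols loop. Accept from {s4, s5}.
        p   q  
>  s0   s0  s1 
   s1   s1  s2 
   s2   s2  s3 
   s3   s3  s4 
 * s4   s4  s5 
 * s5   s5  s5 
(> = start, * = accepting)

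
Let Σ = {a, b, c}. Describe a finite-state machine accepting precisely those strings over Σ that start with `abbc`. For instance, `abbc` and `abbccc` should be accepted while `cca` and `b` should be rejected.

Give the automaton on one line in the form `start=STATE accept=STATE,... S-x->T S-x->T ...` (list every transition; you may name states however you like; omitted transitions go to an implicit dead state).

start=s0 accept=s4 s0-a->s1 s0-b->s5 s0-c->s5 s1-a->s5 s1-b->s2 s1-c->s5 s2-a->s5 s2-b->s3 s2-c->s5 s3-a->s5 s3-b->s5 s3-c->s4 s4-a->s4 s4-b->s4 s4-c->s4 s5-a->s5 s5-b->s5 s5-c->s5

Walk along `abbc` while the input agrees: from s0 take `a` to s1, and so on. Any deviation drops to the rejecting sink s5. Once s4 is reached the prefix is confirmed and every continuation is accepted.
        a   b   c  
>  s0   s1  s5  s5 
   s1   s5  s2  s5 
   s2   s5  s3  s5 
   s3   s5  s5  s4 
 * s4   s4  s4  s4 
   s5   s5  s5  s5 
(> = start, * = accepting)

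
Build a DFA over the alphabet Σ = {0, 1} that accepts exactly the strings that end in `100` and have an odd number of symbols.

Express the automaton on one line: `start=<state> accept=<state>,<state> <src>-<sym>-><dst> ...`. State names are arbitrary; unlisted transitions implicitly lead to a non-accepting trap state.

start=A accept=E A-0->B A-1->C B-0->A B-1->A C-0->D C-1->A D-0->E D-1->C E-0->A E-1->A

Handle the two conditions separately and then intersect. The first has 4 states tracking how much of the suffix `100` has currently been matched; the second has 2 states tracking the input length modulo 2. A product state is a pair (one from each), accepting exactly when both do. Minimizing collapses redundant product states.
With 5 states:
       0  1 
>  A   B  C 
   B   A  A 
   C   D  A 
   D   E  C 
 * E   A  A 
(> = start, * = accepting)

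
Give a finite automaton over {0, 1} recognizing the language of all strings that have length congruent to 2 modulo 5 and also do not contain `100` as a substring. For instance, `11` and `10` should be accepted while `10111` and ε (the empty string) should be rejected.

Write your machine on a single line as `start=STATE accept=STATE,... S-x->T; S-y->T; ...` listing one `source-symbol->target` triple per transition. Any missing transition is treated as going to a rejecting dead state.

start=S0; accept=S3,S4,S5; S0-0->S1; S0-1->S2; S1-0->S3; S1-1->S4; S2-0->S5; S2-1->S4; S3-0->S6; S3-1->S7; S4-0->S8; S4-1->S7; S5-0->S9; S5-1->S7; S6-0->S10; S6-1->S11; S7-0->S12; S7-1->S11; S8-0->S13; S8-1->S11; S9-0->S13; S9-1->S13; S10-0->S0; S10-1->S14; S11-0->S15; S11-1->S14; S12-0->S16; S12-1->S14; S13-0->S16; S13-1->S16; S14-0->S17; S14-1->S2; S15-0->S18; S15-1->S2; S16-0->S18; S16-1->S18; S17-0->S19; S17-1->S4; S18-0->S19; S18-1->S19; S19-0->S9; S19-1->S9

Build one automaton per condition and run them in lockstep. One (5 states) tracks the input length modulo 5; the other (4 states) tracks partial matches of the forbidden pattern `100`. Each combined state is a pair, one component from each; accept when both components accept.
          0    1  
>  S0     S1   S2 
   S1     S3   S4 
   S2     S5   S4 
 * S3     S6   S7 
 * S4     S8   S7 
 * S5     S9   S7 
   S6    S10  S11 
   S7    S12  S11 
   S8    S13  S11 
   S9    S13  S13 
   S10    S0  S14 
   S11   S15  S14 
   S12   S16  S14 
   S13   S16  S16 
   S14   S17   S2 
   S15   S18   S2 
   S16   S18  S18 
   S17   S19   S4 
   S18   S19  S19 
   S19    S9   S9 
(> = start, * = accepting)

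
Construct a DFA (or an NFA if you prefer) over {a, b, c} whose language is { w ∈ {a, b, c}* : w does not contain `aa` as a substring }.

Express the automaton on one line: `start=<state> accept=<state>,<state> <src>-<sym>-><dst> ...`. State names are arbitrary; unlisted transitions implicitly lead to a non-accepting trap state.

start=s0 accept=s0,s1 s0-a->s1 s0-b->s0 s0-c->s0 s1-a->s2 s1-b->s0 s1-c->s0 s2-a->s2 s2-b->s2 s2-c->s2

This is the complement of 'contains `aa`'. Use the same substring-matching states — s0 through s2 holding how much of `aa` has just been matched — but flip the accepting set: everything except the trap s2 accepts.
        a   b   c  
>* s0   s1  s0  s0 
 * s1   s2  s0  s0 
   s2   s2  s2  s2 
(> = start, * = accepting)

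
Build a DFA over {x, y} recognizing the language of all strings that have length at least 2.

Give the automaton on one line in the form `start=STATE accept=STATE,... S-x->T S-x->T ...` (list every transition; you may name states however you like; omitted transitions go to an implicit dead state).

Count input length up to 3: every symbol moves from q0 toward q3, which means 'more than 2' and absorbs. Accept from {q2, q3}.
With 4 states:
        x   y  
>  q0   q1  q1 
   q1   q2  q2 
 * q2   q3  q3 
 * q3   q3  q3 
(> = start, * = accepting)

start=q0 accept=q2,q3 q0-x->q1 q0-y->q1 q1-x->q2 q1-y->q2 q2-x->q3 q2-y->q3 q3-x->q3 q3-y->q3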